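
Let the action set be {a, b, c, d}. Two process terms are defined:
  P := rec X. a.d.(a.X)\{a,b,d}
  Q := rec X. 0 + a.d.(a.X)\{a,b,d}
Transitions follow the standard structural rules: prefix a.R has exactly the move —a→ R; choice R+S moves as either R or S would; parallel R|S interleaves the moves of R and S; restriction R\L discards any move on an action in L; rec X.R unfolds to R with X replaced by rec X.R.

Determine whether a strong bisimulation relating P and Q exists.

bisimilar

P's transition system — 3 states:
  s0 = rec X. a.d.(a.X)\{a,b,d} :: --a--▸ s1
  s1 = d.(a.(rec X. a.d.(a.X)\{a,b,d}))\{a,b,d} :: --d--▸ s2
  s2 = (a.(rec X. a.d.(a.X)\{a,b,d}))\{a,b,d} :: ·
Q's transition system — 3 states:
  t0 = rec X. 0 + a.d.(a.X)\{a,b,d} :: --a--▸ t1
  t1 = d.(a.(rec X. 0 + a.d.(a.X)\{a,b,d}))\{a,b,d} :: --d--▸ t2
  t2 = (a.(rec X. 0 + a.d.(a.X)\{a,b,d}))\{a,b,d} :: ·
Coarsest stable partition (strong bisimilarity classes):
  B0 = {s0, t0}
  B1 = {s1, t1}
  B2 = {s2, t2}
s0 ∈ B0, t0 ∈ B0 → same block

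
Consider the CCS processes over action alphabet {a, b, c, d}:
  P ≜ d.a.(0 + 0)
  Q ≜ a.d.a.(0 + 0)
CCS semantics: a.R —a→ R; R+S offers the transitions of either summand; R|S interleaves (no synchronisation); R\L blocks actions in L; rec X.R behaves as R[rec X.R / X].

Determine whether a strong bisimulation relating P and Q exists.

not bisimilar

LTS(P): 3 reachable states
  u0 = d.a.(0 + 0) has moves —d→ u1
  u1 = a.(0 + 0) has moves —a→ u2
  u2 = 0 + 0 has moves ∅
LTS(Q): 4 reachable states
  v0 = a.d.a.(0 + 0) has moves —a→ v1
  v1 = d.a.(0 + 0) has moves —d→ v2
  v2 = a.(0 + 0) has moves —a→ v3
  v3 = 0 + 0 has moves ∅
Coarsest stable partition (strong bisimilarity classes):
  B0 = {u0, v1}
  B1 = {u1, v2}
  B2 = {u2, v3}
  B3 = {v0}
u0 ∈ B0, v0 ∈ B3 → different blocks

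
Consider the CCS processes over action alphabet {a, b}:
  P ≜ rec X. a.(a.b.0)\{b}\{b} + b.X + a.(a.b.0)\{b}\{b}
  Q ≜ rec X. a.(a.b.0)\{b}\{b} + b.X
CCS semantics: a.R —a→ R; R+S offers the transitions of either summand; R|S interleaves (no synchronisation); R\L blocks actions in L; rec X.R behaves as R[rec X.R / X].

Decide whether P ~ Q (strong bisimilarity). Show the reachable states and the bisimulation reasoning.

P's transition system — 3 states:
  p0 = rec X. a.(a.b.0)\{b}\{b} + b.X + a.(a.b.0)\{b}\{b} ⊢ --a--▸ p1, --b--▸ p0
  p1 = (a.b.0)\{b}\{b} ⊢ --a--▸ p2
  p2 = (b.0)\{b}\{b} ⊢ ·
Q's transition system — 3 states:
  q0 = rec X. a.(a.b.0)\{b}\{b} + b.X ⊢ --a--▸ q1, --b--▸ q0
  q1 = (a.b.0)\{b}\{b} ⊢ --a--▸ q2
  q2 = (b.0)\{b}\{b} ⊢ ·
Bisimilarity quotient blocks:
  B0 = {p0, q0}
  B1 = {p1, q1}
  B2 = {p2, q2}
p0 ∈ B0, q0 ∈ B0 → same block

bisimilar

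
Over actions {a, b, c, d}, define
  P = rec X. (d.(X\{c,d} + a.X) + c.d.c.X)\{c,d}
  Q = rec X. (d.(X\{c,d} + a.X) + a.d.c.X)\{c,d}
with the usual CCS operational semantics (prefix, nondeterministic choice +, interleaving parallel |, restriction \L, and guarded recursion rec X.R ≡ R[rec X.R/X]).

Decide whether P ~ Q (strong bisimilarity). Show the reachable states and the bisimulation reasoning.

not bisimilar

Reachable graph of P (1 states):
  p0 = rec X. (d.(X\{c,d} + a.X) + c.d.c.X)\{c,d} | ∅
Reachable graph of Q (2 states):
  q0 = rec X. (d.(X\{c,d} + a.X) + a.d.c.X)\{c,d} | -a-> q1
  q1 = (d.c.(rec X. (d.(X\{c,d} + a.X) + a.d.c.X)\{c,d}))\{c,d} | ∅
Partition-refinement fixed point:
  B0 = {p0, q1}
  B1 = {q0}
p0 ∈ B0, q0 ∈ B1 → different blocks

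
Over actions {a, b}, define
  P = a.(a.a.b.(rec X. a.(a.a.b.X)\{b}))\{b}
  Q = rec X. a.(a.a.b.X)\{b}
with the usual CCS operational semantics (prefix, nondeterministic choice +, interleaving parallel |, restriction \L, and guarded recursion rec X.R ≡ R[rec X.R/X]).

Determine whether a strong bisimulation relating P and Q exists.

Reachable graph of P (4 states):
  u0 = a.(a.a.b.(rec X. a.(a.a.b.X)\{b}))\{b} ⊢ --a--▸ u1
  u1 = (a.a.b.(rec X. a.(a.a.b.X)\{b}))\{b} ⊢ --a--▸ u2
  u2 = (a.b.(rec X. a.(a.a.b.X)\{b}))\{b} ⊢ --a--▸ u3
  u3 = (b.(rec X. a.(a.a.b.X)\{b}))\{b} ⊢ ∅
Reachable graph of Q (4 states):
  v0 = rec X. a.(a.a.b.X)\{b} ⊢ --a--▸ v1
  v1 = (a.a.b.(rec X. a.(a.a.b.X)\{b}))\{b} ⊢ --a--▸ v2
  v2 = (a.b.(rec X. a.(a.a.b.X)\{b}))\{b} ⊢ --a--▸ v3
  v3 = (b.(rec X. a.(a.a.b.X)\{b}))\{b} ⊢ ∅
Coarsest stable partition (strong bisimilarity classes):
  B0 = {u0, v0}
  B1 = {u1, v1}
  B2 = {u2, v2}
  B3 = {u3, v3}
u0 ∈ B0, v0 ∈ B0 → same block

bisimilar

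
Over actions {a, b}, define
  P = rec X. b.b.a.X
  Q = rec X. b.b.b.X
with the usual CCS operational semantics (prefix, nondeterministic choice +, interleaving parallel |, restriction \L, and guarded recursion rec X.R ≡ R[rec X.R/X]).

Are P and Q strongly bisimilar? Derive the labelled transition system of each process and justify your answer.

LTS(P): 3 reachable states
  m0 = rec X. b.b.a.X ⊢ —b→ m1
  m1 = b.a.(rec X. b.b.a.X) ⊢ —b→ m2
  m2 = a.(rec X. b.b.a.X) ⊢ —a→ m0
LTS(Q): 3 reachable states
  n0 = rec X. b.b.b.X ⊢ —b→ n1
  n1 = b.b.(rec X. b.b.b.X) ⊢ —b→ n2
  n2 = b.(rec X. b.b.b.X) ⊢ —b→ n0
Partition-refinement fixed point:
  B0 = {m0}
  B1 = {m1}
  B2 = {m2}
  B3 = {n0, n1, n2}
m0 ∈ B0, n0 ∈ B3 → different blocks

P ≁ Q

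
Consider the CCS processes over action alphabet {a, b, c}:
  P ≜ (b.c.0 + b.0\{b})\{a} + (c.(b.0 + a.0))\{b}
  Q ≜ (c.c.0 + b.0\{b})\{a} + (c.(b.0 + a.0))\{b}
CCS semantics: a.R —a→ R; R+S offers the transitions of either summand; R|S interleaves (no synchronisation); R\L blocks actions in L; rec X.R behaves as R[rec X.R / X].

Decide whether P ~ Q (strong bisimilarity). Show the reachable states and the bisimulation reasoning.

NO

P's transition system — 6 states:
  s0 = (b.c.0 + b.0\{b})\{a} + (c.(b.0 + a.0))\{b} | ··b··> s1, ··b··> s2, ··c··> s3
  s1 = (c.0)\{a} | ··c··> s4
  s2 = 0\{b}\{a} | ·
  s3 = (b.0 + a.0)\{b} | ··a··> s5
  s4 = 0\{a} | ·
  s5 = 0\{b} | ·
Q's transition system — 6 states:
  t0 = (c.c.0 + b.0\{b})\{a} + (c.(b.0 + a.0))\{b} | ··b··> t1, ··c··> t2, ··c··> t3
  t1 = 0\{b}\{a} | ·
  t2 = (b.0 + a.0)\{b} | ··a··> t4
  t3 = (c.0)\{a} | ··c··> t5
  t4 = 0\{b} | ·
  t5 = 0\{a} | ·
Bisimilarity quotient blocks:
  B0 = {s0}
  B1 = {s3, t2}
  B2 = {s2, s4, s5, t1, t4, t5}
  B3 = {s1, t3}
  B4 = {t0}
s0 ∈ B0, t0 ∈ B4 → different blocks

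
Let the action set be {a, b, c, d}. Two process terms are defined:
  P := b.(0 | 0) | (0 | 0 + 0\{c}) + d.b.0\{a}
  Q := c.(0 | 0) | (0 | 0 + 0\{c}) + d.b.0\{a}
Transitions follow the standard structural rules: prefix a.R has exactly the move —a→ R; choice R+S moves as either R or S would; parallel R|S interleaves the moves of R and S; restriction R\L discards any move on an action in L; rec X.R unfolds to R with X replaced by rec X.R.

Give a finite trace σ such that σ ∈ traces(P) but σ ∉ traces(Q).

P's transition system — 4 states:
  u0 = b.(0 | 0) | (0 | 0 + 0\{c}) + d.b.0\{a} has moves --b--▸ u1, --d--▸ u2
  u1 = 0 | 0 | (0 | 0 + 0\{c}) has moves ∅
  u2 = b.0\{a} has moves --b--▸ u3
  u3 = 0\{a} has moves ∅
Q's transition system — 4 states:
  v0 = c.(0 | 0) | (0 | 0 + 0\{c}) + d.b.0\{a} has moves --c--▸ v1, --d--▸ v2
  v1 = 0 | 0 | (0 | 0 + 0\{c}) has moves ∅
  v2 = b.0\{a} has moves --b--▸ v3
  v3 = 0\{a} has moves ∅
Trace ⟨b⟩ through P, begin at {u0}:
  [1] b ⇒ {u1}
  ✓ P
Trace ⟨b⟩ through Q, begin at {v0}:
  [1] b ⇒ ∅  — Q cannot continue

b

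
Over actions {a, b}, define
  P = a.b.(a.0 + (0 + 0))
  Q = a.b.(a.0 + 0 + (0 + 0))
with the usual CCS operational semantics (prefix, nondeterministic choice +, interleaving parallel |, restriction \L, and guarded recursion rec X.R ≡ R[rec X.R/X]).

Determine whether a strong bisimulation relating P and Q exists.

P's transition system — 4 states:
  m0 = a.b.(a.0 + (0 + 0)) | -a-> m1
  m1 = b.(a.0 + (0 + 0)) | -b-> m2
  m2 = a.0 + (0 + 0) | -a-> m3
  m3 = 0 | deadlocked
Q's transition system — 4 states:
  n0 = a.b.(a.0 + 0 + (0 + 0)) | -a-> n1
  n1 = b.(a.0 + 0 + (0 + 0)) | -b-> n2
  n2 = a.0 + 0 + (0 + 0) | -a-> n3
  n3 = 0 | deadlocked
Partition-refinement fixed point:
  B0 = {m0, n0}
  B1 = {m1, n1}
  B2 = {m2, n2}
  B3 = {m3, n3}
m0 ∈ B0, n0 ∈ B0 → same block

P ~ Q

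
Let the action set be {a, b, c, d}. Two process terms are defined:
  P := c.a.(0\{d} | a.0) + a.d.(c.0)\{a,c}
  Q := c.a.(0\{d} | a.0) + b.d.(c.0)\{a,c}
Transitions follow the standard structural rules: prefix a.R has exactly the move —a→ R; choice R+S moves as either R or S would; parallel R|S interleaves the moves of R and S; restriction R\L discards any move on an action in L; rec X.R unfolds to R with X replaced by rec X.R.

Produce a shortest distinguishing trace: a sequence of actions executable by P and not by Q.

a

LTS(P): 6 reachable states
  p0 = c.a.(0\{d} | a.0) + a.d.(c.0)\{a,c} :: —a→ p1, —c→ p2
  p1 = d.(c.0)\{a,c} :: —d→ p3
  p2 = a.(0\{d} | a.0) :: —a→ p4
  p3 = (c.0)\{a,c} :: stopped
  p4 = 0\{d} | a.0 :: —a→ p5
  p5 = 0\{d} | 0 :: stopped
LTS(Q): 6 reachable states
  q0 = c.a.(0\{d} | a.0) + b.d.(c.0)\{a,c} :: —b→ q1, —c→ q2
  q1 = d.(c.0)\{a,c} :: —d→ q3
  q2 = a.(0\{d} | a.0) :: —a→ q4
  q3 = (c.0)\{a,c} :: stopped
  q4 = 0\{d} | a.0 :: —a→ q5
  q5 = 0\{d} | 0 :: stopped
Executing a from P (initial set {p0}):
  step 1 (a): {p1}
  P completes σ.
Executing a from Q (initial set {q0}):
  step 1 (a): ∅ (Q stuck)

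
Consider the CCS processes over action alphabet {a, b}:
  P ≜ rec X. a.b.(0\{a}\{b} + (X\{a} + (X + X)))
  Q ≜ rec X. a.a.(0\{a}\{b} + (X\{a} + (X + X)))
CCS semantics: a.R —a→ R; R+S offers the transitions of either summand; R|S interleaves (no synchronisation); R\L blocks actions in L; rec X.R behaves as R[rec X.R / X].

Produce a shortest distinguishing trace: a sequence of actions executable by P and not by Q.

ab

P's transition system — 3 states:
  u0 = rec X. a.b.(0\{a}\{b} + (X\{a} + (X + X))) ⊢ =a=> u1
  u1 = b.(0\{a}\{b} + ((rec X. a.b.(0\{a}\{b} + (X\{a} + (X + X))))\{a} + ((rec X. a.b.(0\{a}\{b} + (X\{a} + (X + X)))) + (rec X. a.b.(0\{a}\{b} + (X\{a} + (X + X))))))) ⊢ =b=> u2
  u2 = 0\{a}\{b} + ((rec X. a.b.(0\{a}\{b} + (X\{a} + (X + X))))\{a} + ((rec X. a.b.(0\{a}\{b} + (X\{a} + (X + X)))) + (rec X. a.b.(0\{a}\{b} + (X\{a} + (X + X)))))) ⊢ =a=> u1
Q's transition system — 3 states:
  v0 = rec X. a.a.(0\{a}\{b} + (X\{a} + (X + X))) ⊢ =a=> v1
  v1 = a.(0\{a}\{b} + ((rec X. a.a.(0\{a}\{b} + (X\{a} + (X + X))))\{a} + ((rec X. a.a.(0\{a}\{b} + (X\{a} + (X + X)))) + (rec X. a.a.(0\{a}\{b} + (X\{a} + (X + X))))))) ⊢ =a=> v2
  v2 = 0\{a}\{b} + ((rec X. a.a.(0\{a}\{b} + (X\{a} + (X + X))))\{a} + ((rec X. a.a.(0\{a}\{b} + (X\{a} + (X + X)))) + (rec X. a.a.(0\{a}\{b} + (X\{a} + (X + X)))))) ⊢ =a=> v1
Run σ = ⟨ab⟩ on P: start {u0}
  after a @ step 1: {u1}
  after b @ step 2: {u2}
  — P admits the full trace.
Run σ = ⟨ab⟩ on Q: start {v0}
  after a @ step 1: {v1}
  after b @ step 2: ∅ (Q stuck)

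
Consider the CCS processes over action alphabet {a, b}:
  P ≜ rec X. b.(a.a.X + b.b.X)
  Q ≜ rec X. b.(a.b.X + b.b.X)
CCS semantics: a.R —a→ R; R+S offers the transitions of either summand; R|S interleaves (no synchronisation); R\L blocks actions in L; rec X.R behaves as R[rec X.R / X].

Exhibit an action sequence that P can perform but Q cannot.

LTS(P): 4 reachable states
  p0 = rec X. b.(a.a.X + b.b.X) has moves =b=> p1
  p1 = a.a.(rec X. b.(a.a.X + b.b.X)) + b.b.(rec X. b.(a.a.X + b.b.X)) has moves =a=> p2, =b=> p3
  p2 = a.(rec X. b.(a.a.X + b.b.X)) has moves =a=> p0
  p3 = b.(rec X. b.(a.a.X + b.b.X)) has moves =b=> p0
LTS(Q): 3 reachable states
  q0 = rec X. b.(a.b.X + b.b.X) has moves =b=> q1
  q1 = a.b.(rec X. b.(a.b.X + b.b.X)) + b.b.(rec X. b.(a.b.X + b.b.X)) has moves =a=> q2, =b=> q2
  q2 = b.(rec X. b.(a.b.X + b.b.X)) has moves =b=> q0
Executing baa from P (initial set {p0}):
  step 1 (b): {p1}
  step 2 (a): {p2}
  step 3 (a): {p0}
  P completes σ.
Executing baa from Q (initial set {q0}):
  step 1 (b): {q1}
  step 2 (a): {q2}
  step 3 (a): no successor for Q

baa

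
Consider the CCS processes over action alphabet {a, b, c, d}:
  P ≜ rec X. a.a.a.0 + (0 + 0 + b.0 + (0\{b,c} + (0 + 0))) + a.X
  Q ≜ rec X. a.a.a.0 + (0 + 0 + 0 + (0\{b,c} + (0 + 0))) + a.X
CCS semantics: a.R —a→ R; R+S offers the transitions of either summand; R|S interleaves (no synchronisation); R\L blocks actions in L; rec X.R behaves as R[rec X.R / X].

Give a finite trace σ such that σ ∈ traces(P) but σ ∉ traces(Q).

b

P's transition system — 4 states:
  u0 = rec X. a.a.a.0 + (0 + 0 + b.0 + (0\{b,c} + (0 + 0))) + a.X :: —a→ u0, —a→ u1, —b→ u2
  u1 = a.a.0 :: —a→ u3
  u2 = 0 :: stopped
  u3 = a.0 :: —a→ u2
Q's transition system — 4 states:
  v0 = rec X. a.a.a.0 + (0 + 0 + 0 + (0\{b,c} + (0 + 0))) + a.X :: —a→ v0, —a→ v1
  v1 = a.a.0 :: —a→ v2
  v2 = a.0 :: —a→ v3
  v3 = 0 :: stopped
Executing b from P (initial set {u0}):
  step 1 (b): {u2}
  ✓ P
Executing b from Q (initial set {v0}):
  step 1 (b): no successor for Q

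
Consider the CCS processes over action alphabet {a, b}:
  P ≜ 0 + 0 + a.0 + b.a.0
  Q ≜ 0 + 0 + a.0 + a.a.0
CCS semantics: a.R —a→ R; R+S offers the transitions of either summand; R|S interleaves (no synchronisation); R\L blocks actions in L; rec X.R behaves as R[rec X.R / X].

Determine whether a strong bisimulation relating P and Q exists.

P's transition system — 3 states:
  s0 = 0 + 0 + a.0 + b.a.0 has moves ··a··> s1, ··b··> s2
  s1 = 0 has moves ∅
  s2 = a.0 has moves ··a··> s1
Q's transition system — 3 states:
  t0 = 0 + 0 + a.0 + a.a.0 has moves ··a··> t1, ··a··> t2
  t1 = 0 has moves ∅
  t2 = a.0 has moves ··a··> t1
Bisimilarity quotient blocks:
  B0 = {s0}
  B1 = {s1, t1}
  B2 = {s2, t2}
  B3 = {t0}
s0 ∈ B0, t0 ∈ B3 → different blocks

not bisimilar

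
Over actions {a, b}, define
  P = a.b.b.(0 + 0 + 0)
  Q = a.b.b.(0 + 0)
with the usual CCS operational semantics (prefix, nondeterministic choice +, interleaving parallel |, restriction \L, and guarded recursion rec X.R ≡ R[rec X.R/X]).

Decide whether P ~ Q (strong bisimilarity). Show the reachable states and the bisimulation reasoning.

P's transition system — 4 states:
  p0 = a.b.b.(0 + 0 + 0) ⊢ --a--▸ p1
  p1 = b.b.(0 + 0 + 0) ⊢ --b--▸ p2
  p2 = b.(0 + 0 + 0) ⊢ --b--▸ p3
  p3 = 0 + 0 + 0 ⊢ ·
Q's transition system — 4 states:
  q0 = a.b.b.(0 + 0) ⊢ --a--▸ q1
  q1 = b.b.(0 + 0) ⊢ --b--▸ q2
  q2 = b.(0 + 0) ⊢ --b--▸ q3
  q3 = 0 + 0 ⊢ ·
Bisimilarity quotient blocks:
  B0 = {p0, q0}
  B1 = {p1, q1}
  B2 = {p2, q2}
  B3 = {p3, q3}
p0 ∈ B0, q0 ∈ B0 → same block

bisimilar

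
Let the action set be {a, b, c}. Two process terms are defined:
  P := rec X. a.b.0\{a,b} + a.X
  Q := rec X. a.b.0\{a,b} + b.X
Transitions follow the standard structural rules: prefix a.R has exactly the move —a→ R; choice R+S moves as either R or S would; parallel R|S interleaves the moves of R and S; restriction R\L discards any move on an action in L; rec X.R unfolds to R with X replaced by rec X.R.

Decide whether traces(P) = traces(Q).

LTS(P): 3 reachable states
  m0 = rec X. a.b.0\{a,b} + a.X | --a--▸ m0, --a--▸ m1
  m1 = b.0\{a,b} | --b--▸ m2
  m2 = 0\{a,b} | deadlocked
LTS(Q): 3 reachable states
  n0 = rec X. a.b.0\{a,b} + b.X | --a--▸ n1, --b--▸ n0
  n1 = b.0\{a,b} | --b--▸ n2
  n2 = 0\{a,b} | deadlocked
Executing aa from P (initial set {m0}):
  step 1 (a): {m0, m1}
  step 2 (a): {m0, m1}
  P completes σ.
Executing aa from Q (initial set {n0}):
  step 1 (a): {n1}
  step 2 (a): ∅ (Q stuck)

traces(P) ≠ traces(Q) — witness ⟨aa⟩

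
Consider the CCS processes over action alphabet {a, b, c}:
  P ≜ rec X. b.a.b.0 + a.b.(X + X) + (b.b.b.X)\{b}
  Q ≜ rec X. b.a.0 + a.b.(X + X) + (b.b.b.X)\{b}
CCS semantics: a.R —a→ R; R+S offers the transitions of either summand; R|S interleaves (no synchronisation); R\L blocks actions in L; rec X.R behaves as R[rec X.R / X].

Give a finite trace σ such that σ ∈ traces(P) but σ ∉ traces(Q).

bab

P's transition system — 6 states:
  s0 = rec X. b.a.b.0 + a.b.(X + X) + (b.b.b.X)\{b} → ··a··> s1, ··b··> s2
  s1 = b.((rec X. b.a.b.0 + a.b.(X + X) + (b.b.b.X)\{b}) + (rec X. b.a.b.0 + a.b.(X + X) + (b.b.b.X)\{b})) → ··b··> s3
  s2 = a.b.0 → ··a··> s4
  s3 = (rec X. b.a.b.0 + a.b.(X + X) + (b.b.b.X)\{b}) + (rec X. b.a.b.0 + a.b.(X + X) + (b.b.b.X)\{b}) → ··a··> s1, ··b··> s2
  s4 = b.0 → ··b··> s5
  s5 = 0 → ∅
Q's transition system — 5 states:
  t0 = rec X. b.a.0 + a.b.(X + X) + (b.b.b.X)\{b} → ··a··> t1, ··b··> t2
  t1 = b.((rec X. b.a.0 + a.b.(X + X) + (b.b.b.X)\{b}) + (rec X. b.a.0 + a.b.(X + X) + (b.b.b.X)\{b})) → ··b··> t3
  t2 = a.0 → ··a··> t4
  t3 = (rec X. b.a.0 + a.b.(X + X) + (b.b.b.X)\{b}) + (rec X. b.a.0 + a.b.(X + X) + (b.b.b.X)\{b}) → ··a··> t1, ··b··> t2
  t4 = 0 → ∅
Run σ = ⟨bab⟩ on P: start {s0}
  after b @ step 1: {s2}
  after a @ step 2: {s4}
  after b @ step 3: {s5}
  — P admits the full trace.
Run σ = ⟨bab⟩ on Q: start {t0}
  after b @ step 1: {t2}
  after a @ step 2: {t4}
  after b @ step 3: no successor for Q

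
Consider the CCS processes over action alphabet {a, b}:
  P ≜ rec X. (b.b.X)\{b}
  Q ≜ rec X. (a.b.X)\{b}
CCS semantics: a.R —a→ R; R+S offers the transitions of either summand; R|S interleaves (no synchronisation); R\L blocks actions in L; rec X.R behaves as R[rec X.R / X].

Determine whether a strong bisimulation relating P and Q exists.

LTS(P): 1 reachable states
  p0 = rec X. (b.b.X)\{b} :: ∅
LTS(Q): 2 reachable states
  q0 = rec X. (a.b.X)\{b} :: —a→ q1
  q1 = (b.(rec X. (a.b.X)\{b}))\{b} :: ∅
Partition-refinement fixed point:
  B0 = {p0, q1}
  B1 = {q0}
p0 ∈ B0, q0 ∈ B1 → different blocks

P ≁ Q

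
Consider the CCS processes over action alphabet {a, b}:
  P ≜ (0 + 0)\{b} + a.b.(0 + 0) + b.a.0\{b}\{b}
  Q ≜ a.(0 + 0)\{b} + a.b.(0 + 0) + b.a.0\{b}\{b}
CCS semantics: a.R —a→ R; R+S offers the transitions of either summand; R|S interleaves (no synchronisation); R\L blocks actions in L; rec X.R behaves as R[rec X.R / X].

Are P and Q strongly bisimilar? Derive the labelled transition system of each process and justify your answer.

not bisimilar

Reachable graph of P (5 states):
  m0 = (0 + 0)\{b} + a.b.(0 + 0) + b.a.0\{b}\{b} | =a=> m1, =b=> m2
  m1 = b.(0 + 0) | =b=> m3
  m2 = a.0\{b}\{b} | =a=> m4
  m3 = 0 + 0 | deadlocked
  m4 = 0\{b}\{b} | deadlocked
Reachable graph of Q (6 states):
  n0 = a.(0 + 0)\{b} + a.b.(0 + 0) + b.a.0\{b}\{b} | =a=> n1, =a=> n2, =b=> n3
  n1 = (0 + 0)\{b} | deadlocked
  n2 = b.(0 + 0) | =b=> n4
  n3 = a.0\{b}\{b} | =a=> n5
  n4 = 0 + 0 | deadlocked
  n5 = 0\{b}\{b} | deadlocked
Partition-refinement fixed point:
  B0 = {m0}
  B1 = {m2, n3}
  B2 = {m3, m4, n1, n4, n5}
  B3 = {m1, n2}
  B4 = {n0}
m0 ∈ B0, n0 ∈ B4 → different blocks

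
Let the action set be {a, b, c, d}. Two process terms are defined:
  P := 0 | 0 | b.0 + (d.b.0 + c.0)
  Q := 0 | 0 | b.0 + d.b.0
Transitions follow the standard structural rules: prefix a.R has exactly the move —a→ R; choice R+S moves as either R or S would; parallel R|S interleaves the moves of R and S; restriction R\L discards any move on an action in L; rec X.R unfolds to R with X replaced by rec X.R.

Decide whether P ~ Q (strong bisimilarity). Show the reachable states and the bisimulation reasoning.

NO

LTS(P): 4 reachable states
  m0 = 0 | 0 | b.0 + (d.b.0 + c.0) ⊢ -b-> m1, -c-> m2, -d-> m3
  m1 = 0 | 0 | 0 ⊢ ∅
  m2 = 0 ⊢ ∅
  m3 = b.0 ⊢ -b-> m2
LTS(Q): 4 reachable states
  n0 = 0 | 0 | b.0 + d.b.0 ⊢ -b-> n1, -d-> n2
  n1 = 0 | 0 | 0 ⊢ ∅
  n2 = b.0 ⊢ -b-> n3
  n3 = 0 ⊢ ∅
Bisimilarity quotient blocks:
  B0 = {m0}
  B1 = {m3, n2}
  B2 = {m1, m2, n1, n3}
  B3 = {n0}
m0 ∈ B0, n0 ∈ B3 → different blocks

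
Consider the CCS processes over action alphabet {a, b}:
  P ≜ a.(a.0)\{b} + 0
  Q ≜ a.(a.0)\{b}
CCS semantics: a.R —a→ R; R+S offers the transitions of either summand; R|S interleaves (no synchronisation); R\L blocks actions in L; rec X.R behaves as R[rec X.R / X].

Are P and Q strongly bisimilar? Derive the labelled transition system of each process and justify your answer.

Reachable graph of P (3 states):
  u0 = a.(a.0)\{b} + 0 ⊢ -a-> u1
  u1 = (a.0)\{b} ⊢ -a-> u2
  u2 = 0\{b} ⊢ deadlocked
Reachable graph of Q (3 states):
  v0 = a.(a.0)\{b} ⊢ -a-> v1
  v1 = (a.0)\{b} ⊢ -a-> v2
  v2 = 0\{b} ⊢ deadlocked
Bisimilarity quotient blocks:
  B0 = {u0, v0}
  B1 = {u1, v1}
  B2 = {u2, v2}
u0 ∈ B0, v0 ∈ B0 → same block

YES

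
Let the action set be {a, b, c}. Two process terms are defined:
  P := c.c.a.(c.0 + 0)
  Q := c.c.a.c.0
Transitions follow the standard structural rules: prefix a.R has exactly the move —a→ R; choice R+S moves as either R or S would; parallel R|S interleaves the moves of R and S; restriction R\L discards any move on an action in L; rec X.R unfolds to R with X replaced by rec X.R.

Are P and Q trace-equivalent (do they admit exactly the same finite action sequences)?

Reachable graph of P (5 states):
  u0 = c.c.a.(c.0 + 0) → --c--▸ u1
  u1 = c.a.(c.0 + 0) → --c--▸ u2
  u2 = a.(c.0 + 0) → --a--▸ u3
  u3 = c.0 + 0 → --c--▸ u4
  u4 = 0 → ·
Reachable graph of Q (5 states):
  v0 = c.c.a.c.0 → --c--▸ v1
  v1 = c.a.c.0 → --c--▸ v2
  v2 = a.c.0 → --a--▸ v3
  v3 = c.0 → --c--▸ v4
  v4 = 0 → ·
Coarsest stable partition (strong bisimilarity classes):
  B0 = {u0, v0}
  B1 = {u1, v1}
  B2 = {u2, v2}
  B3 = {u3, v3}
  B4 = {u4, v4}
u0 ∈ B0, v0 ∈ B0 → same block
Bisimilar ⇒ trace-equivalent.

traces(P) = traces(Q)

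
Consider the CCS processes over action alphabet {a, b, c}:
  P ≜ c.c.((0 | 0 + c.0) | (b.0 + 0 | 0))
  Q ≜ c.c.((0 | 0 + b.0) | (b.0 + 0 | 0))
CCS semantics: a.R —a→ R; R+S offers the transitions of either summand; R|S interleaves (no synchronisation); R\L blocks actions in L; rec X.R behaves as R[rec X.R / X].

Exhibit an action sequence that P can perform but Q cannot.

ccc

P's transition system — 6 states:
  p0 = c.c.((0 | 0 + c.0) | (b.0 + 0 | 0)) ⊢ ··c··> p1
  p1 = c.((0 | 0 + c.0) | (b.0 + 0 | 0)) ⊢ ··c··> p2
  p2 = (0 | 0 + c.0) | (b.0 + 0 | 0) ⊢ ··b··> p3, ··c··> p4
  p3 = (0 | 0 + c.0) | 0 ⊢ ··c··> p5
  p4 = 0 | (b.0 + 0 | 0) ⊢ ··b··> p5
  p5 = 0 | 0 ⊢ ∅
Q's transition system — 6 states:
  q0 = c.c.((0 | 0 + b.0) | (b.0 + 0 | 0)) ⊢ ··c··> q1
  q1 = c.((0 | 0 + b.0) | (b.0 + 0 | 0)) ⊢ ··c··> q2
  q2 = (0 | 0 + b.0) | (b.0 + 0 | 0) ⊢ ··b··> q3, ··b··> q4
  q3 = (0 | 0 + b.0) | 0 ⊢ ··b··> q5
  q4 = 0 | (b.0 + 0 | 0) ⊢ ··b··> q5
  q5 = 0 | 0 ⊢ ∅
Run σ = ⟨ccc⟩ on P: start {p0}
  [1] c ⇒ {p1}
  [2] c ⇒ {p2}
  [3] c ⇒ {p4}
  — P admits the full trace.
Run σ = ⟨ccc⟩ on Q: start {q0}
  [1] c ⇒ {q1}
  [2] c ⇒ {q2}
  [3] c ⇒ no successor for Q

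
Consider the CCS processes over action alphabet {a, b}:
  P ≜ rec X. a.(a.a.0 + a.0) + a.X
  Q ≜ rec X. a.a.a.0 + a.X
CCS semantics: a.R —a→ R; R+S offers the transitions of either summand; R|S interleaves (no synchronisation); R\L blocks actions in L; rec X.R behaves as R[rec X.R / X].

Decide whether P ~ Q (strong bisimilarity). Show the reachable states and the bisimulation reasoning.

not bisimilar

LTS(P): 4 reachable states
  s0 = rec X. a.(a.a.0 + a.0) + a.X has moves --a--▸ s0, --a--▸ s1
  s1 = a.a.0 + a.0 has moves --a--▸ s2, --a--▸ s3
  s2 = 0 has moves (no moves)
  s3 = a.0 has moves --a--▸ s2
LTS(Q): 4 reachable states
  t0 = rec X. a.a.a.0 + a.X has moves --a--▸ t0, --a--▸ t1
  t1 = a.a.0 has moves --a--▸ t2
  t2 = a.0 has moves --a--▸ t3
  t3 = 0 has moves (no moves)
Coarsest stable partition (strong bisimilarity classes):
  B0 = {s0}
  B1 = {s1}
  B2 = {s2, t3}
  B3 = {s3, t2}
  B4 = {t0}
  B5 = {t1}
s0 ∈ B0, t0 ∈ B4 → different blocks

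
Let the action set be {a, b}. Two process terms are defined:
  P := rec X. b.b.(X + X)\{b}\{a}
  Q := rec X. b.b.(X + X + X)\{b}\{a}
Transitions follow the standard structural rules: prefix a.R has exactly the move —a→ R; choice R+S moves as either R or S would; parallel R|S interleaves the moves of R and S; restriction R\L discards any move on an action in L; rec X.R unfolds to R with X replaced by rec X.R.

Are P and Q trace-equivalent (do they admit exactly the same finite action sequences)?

LTS(P): 3 reachable states
  u0 = rec X. b.b.(X + X)\{b}\{a} → --b--▸ u1
  u1 = b.((rec X. b.b.(X + X)\{b}\{a}) + (rec X. b.b.(X + X)\{b}\{a}))\{b}\{a} → --b--▸ u2
  u2 = ((rec X. b.b.(X + X)\{b}\{a}) + (rec X. b.b.(X + X)\{b}\{a}))\{b}\{a} → ∅
LTS(Q): 3 reachable states
  v0 = rec X. b.b.(X + X + X)\{b}\{a} → --b--▸ v1
  v1 = b.((rec X. b.b.(X + X + X)\{b}\{a}) + (rec X. b.b.(X + X + X)\{b}\{a}) + (rec X. b.b.(X + X + X)\{b}\{a}))\{b}\{a} → --b--▸ v2
  v2 = ((rec X. b.b.(X + X + X)\{b}\{a}) + (rec X. b.b.(X + X + X)\{b}\{a}) + (rec X. b.b.(X + X + X)\{b}\{a}))\{b}\{a} → ∅
Coarsest stable partition (strong bisimilarity classes):
  B0 = {u0, v0}
  B1 = {u1, v1}
  B2 = {u2, v2}
u0 ∈ B0, v0 ∈ B0 → same block
Bisimilar ⇒ trace-equivalent.

YES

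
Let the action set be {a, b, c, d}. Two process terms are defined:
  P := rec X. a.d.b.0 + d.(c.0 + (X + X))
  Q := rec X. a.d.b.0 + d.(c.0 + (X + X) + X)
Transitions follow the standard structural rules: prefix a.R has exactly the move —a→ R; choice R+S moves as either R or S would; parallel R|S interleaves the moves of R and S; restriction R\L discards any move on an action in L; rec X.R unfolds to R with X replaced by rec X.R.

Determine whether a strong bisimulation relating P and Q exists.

P ~ Q

Reachable graph of P (5 states):
  m0 = rec X. a.d.b.0 + d.(c.0 + (X + X)) | -a-> m1, -d-> m2
  m1 = d.b.0 | -d-> m3
  m2 = c.0 + ((rec X. a.d.b.0 + d.(c.0 + (X + X))) + (rec X. a.d.b.0 + d.(c.0 + (X + X)))) | -a-> m1, -c-> m4, -d-> m2
  m3 = b.0 | -b-> m4
  m4 = 0 | ∅
Reachable graph of Q (5 states):
  n0 = rec X. a.d.b.0 + d.(c.0 + (X + X) + X) | -a-> n1, -d-> n2
  n1 = d.b.0 | -d-> n3
  n2 = c.0 + ((rec X. a.d.b.0 + d.(c.0 + (X + X) + X)) + (rec X. a.d.b.0 + d.(c.0 + (X + X) + X))) + (rec X. a.d.b.0 + d.(c.0 + (X + X) + X)) | -a-> n1, -c-> n4, -d-> n2
  n3 = b.0 | -b-> n4
  n4 = 0 | ∅
Coarsest stable partition (strong bisimilarity classes):
  B0 = {m0, n0}
  B1 = {m2, n2}
  B2 = {m1, n1}
  B3 = {m3, n3}
  B4 = {m4, n4}
m0 ∈ B0, n0 ∈ B0 → same block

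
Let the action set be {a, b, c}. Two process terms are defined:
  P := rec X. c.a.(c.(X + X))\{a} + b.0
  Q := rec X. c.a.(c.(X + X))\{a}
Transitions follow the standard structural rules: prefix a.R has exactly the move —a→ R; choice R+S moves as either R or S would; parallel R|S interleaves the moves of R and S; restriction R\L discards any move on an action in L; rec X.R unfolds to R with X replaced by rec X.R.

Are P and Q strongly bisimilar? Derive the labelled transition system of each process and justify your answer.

Reachable graph of P (7 states):
  p0 = rec X. c.a.(c.(X + X))\{a} + b.0 has moves ··b··> p1, ··c··> p2
  p1 = 0 has moves (no moves)
  p2 = a.(c.((rec X. c.a.(c.(X + X))\{a} + b.0) + (rec X. c.a.(c.(X + X))\{a} + b.0)))\{a} has moves ··a··> p3
  p3 = (c.((rec X. c.a.(c.(X + X))\{a} + b.0) + (rec X. c.a.(c.(X + X))\{a} + b.0)))\{a} has moves ··c··> p4
  p4 = ((rec X. c.a.(c.(X + X))\{a} + b.0) + (rec X. c.a.(c.(X + X))\{a} + b.0))\{a} has moves ··b··> p5, ··c··> p6
  p5 = 0\{a} has moves (no moves)
  p6 = (a.(c.((rec X. c.a.(c.(X + X))\{a} + b.0) + (rec X. c.a.(c.(X + X))\{a} + b.0)))\{a})\{a} has moves (no moves)
Reachable graph of Q (5 states):
  q0 = rec X. c.a.(c.(X + X))\{a} has moves ··c··> q1
  q1 = a.(c.((rec X. c.a.(c.(X + X))\{a}) + (rec X. c.a.(c.(X + X))\{a})))\{a} has moves ··a··> q2
  q2 = (c.((rec X. c.a.(c.(X + X))\{a}) + (rec X. c.a.(c.(X + X))\{a})))\{a} has moves ··c··> q3
  q3 = ((rec X. c.a.(c.(X + X))\{a}) + (rec X. c.a.(c.(X + X))\{a}))\{a} has moves ··c··> q4
  q4 = (a.(c.((rec X. c.a.(c.(X + X))\{a}) + (rec X. c.a.(c.(X + X))\{a})))\{a})\{a} has moves (no moves)
Coarsest stable partition (strong bisimilarity classes):
  B0 = {p0}
  B1 = {p1, p5, p6, q4}
  B2 = {p2}
  B3 = {p3}
  B4 = {p4}
  B5 = {q0}
  B6 = {q1}
  B7 = {q2}
  B8 = {q3}
p0 ∈ B0, q0 ∈ B5 → different blocks

P ≁ Q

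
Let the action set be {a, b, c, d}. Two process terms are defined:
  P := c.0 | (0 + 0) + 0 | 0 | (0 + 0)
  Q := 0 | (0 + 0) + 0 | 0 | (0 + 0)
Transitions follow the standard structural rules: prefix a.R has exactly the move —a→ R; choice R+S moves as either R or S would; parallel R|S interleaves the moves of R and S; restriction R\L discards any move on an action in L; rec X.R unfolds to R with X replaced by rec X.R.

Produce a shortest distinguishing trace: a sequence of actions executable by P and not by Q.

c

Reachable graph of P (2 states):
  p0 = c.0 | (0 + 0) + 0 | 0 | (0 + 0) :: --c--▸ p1
  p1 = 0 | (0 + 0) :: ∅
Reachable graph of Q (1 states):
  q0 = 0 | (0 + 0) + 0 | 0 | (0 + 0) :: ∅
Trace ⟨c⟩ through P, begin at {p0}:
  [1] c ⇒ {p1}
  ✓ P
Trace ⟨c⟩ through Q, begin at {q0}:
  [1] c ⇒ ∅  — Q cannot continue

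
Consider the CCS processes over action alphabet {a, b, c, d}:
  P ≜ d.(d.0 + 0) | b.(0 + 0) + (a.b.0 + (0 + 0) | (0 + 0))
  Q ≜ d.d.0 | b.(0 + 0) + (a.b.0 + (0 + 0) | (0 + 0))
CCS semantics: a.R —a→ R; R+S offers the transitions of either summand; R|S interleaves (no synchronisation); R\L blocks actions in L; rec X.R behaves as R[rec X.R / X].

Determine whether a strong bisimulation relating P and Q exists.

YES

Reachable graph of P (8 states):
  s0 = d.(d.0 + 0) | b.(0 + 0) + (a.b.0 + (0 + 0) | (0 + 0)) | —a→ s1, —b→ s2, —d→ s3
  s1 = b.0 | —b→ s4
  s2 = d.(d.0 + 0) | (0 + 0) | —d→ s5
  s3 = (d.0 + 0) | b.(0 + 0) | —b→ s5, —d→ s6
  s4 = 0 | deadlocked
  s5 = (d.0 + 0) | (0 + 0) | —d→ s7
  s6 = 0 | b.(0 + 0) | —b→ s7
  s7 = 0 | (0 + 0) | deadlocked
Reachable graph of Q (8 states):
  t0 = d.d.0 | b.(0 + 0) + (a.b.0 + (0 + 0) | (0 + 0)) | —a→ t1, —b→ t2, —d→ t3
  t1 = b.0 | —b→ t4
  t2 = d.d.0 | (0 + 0) | —d→ t5
  t3 = d.0 | b.(0 + 0) | —b→ t5, —d→ t6
  t4 = 0 | deadlocked
  t5 = d.0 | (0 + 0) | —d→ t7
  t6 = 0 | b.(0 + 0) | —b→ t7
  t7 = 0 | (0 + 0) | deadlocked
Bisimilarity quotient blocks:
  B0 = {s0, t0}
  B1 = {s1, s6, t1, t6}
  B2 = {s4, s7, t4, t7}
  B3 = {s2, t2}
  B4 = {s5, t5}
  B5 = {s3, t3}
s0 ∈ B0, t0 ∈ B0 → same block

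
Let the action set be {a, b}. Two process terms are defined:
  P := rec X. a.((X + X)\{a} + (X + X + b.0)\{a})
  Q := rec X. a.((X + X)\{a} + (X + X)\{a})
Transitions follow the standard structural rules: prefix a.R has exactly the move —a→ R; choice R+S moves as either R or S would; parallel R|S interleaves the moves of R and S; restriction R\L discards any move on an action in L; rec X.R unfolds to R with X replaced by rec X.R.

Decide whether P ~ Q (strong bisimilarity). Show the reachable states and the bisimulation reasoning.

P ≁ Q

LTS(P): 3 reachable states
  p0 = rec X. a.((X + X)\{a} + (X + X + b.0)\{a}) | --a--▸ p1
  p1 = ((rec X. a.((X + X)\{a} + (X + X + b.0)\{a})) + (rec X. a.((X + X)\{a} + (X + X + b.0)\{a})))\{a} + ((rec X. a.((X + X)\{a} + (X + X + b.0)\{a})) + (rec X. a.((X + X)\{a} + (X + X + b.0)\{a})) + b.0)\{a} | --b--▸ p2
  p2 = 0\{a} | ∅
LTS(Q): 2 reachable states
  q0 = rec X. a.((X + X)\{a} + (X + X)\{a}) | --a--▸ q1
  q1 = ((rec X. a.((X + X)\{a} + (X + X)\{a})) + (rec X. a.((X + X)\{a} + (X + X)\{a})))\{a} + ((rec X. a.((X + X)\{a} + (X + X)\{a})) + (rec X. a.((X + X)\{a} + (X + X)\{a})))\{a} | ∅
Partition-refinement fixed point:
  B0 = {p0}
  B1 = {p1}
  B2 = {p2, q1}
  B3 = {q0}
p0 ∈ B0, q0 ∈ B3 → different blocks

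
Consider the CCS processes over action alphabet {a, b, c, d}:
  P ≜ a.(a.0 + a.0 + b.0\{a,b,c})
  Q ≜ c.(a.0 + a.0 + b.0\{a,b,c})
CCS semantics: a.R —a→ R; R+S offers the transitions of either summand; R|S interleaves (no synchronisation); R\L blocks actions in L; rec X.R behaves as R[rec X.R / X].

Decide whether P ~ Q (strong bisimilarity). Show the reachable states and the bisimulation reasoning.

NO

Reachable graph of P (4 states):
  p0 = a.(a.0 + a.0 + b.0\{a,b,c}) | -a-> p1
  p1 = a.0 + a.0 + b.0\{a,b,c} | -a-> p2, -b-> p3
  p2 = 0 | ·
  p3 = 0\{a,b,c} | ·
Reachable graph of Q (4 states):
  q0 = c.(a.0 + a.0 + b.0\{a,b,c}) | -c-> q1
  q1 = a.0 + a.0 + b.0\{a,b,c} | -a-> q2, -b-> q3
  q2 = 0 | ·
  q3 = 0\{a,b,c} | ·
Partition-refinement fixed point:
  B0 = {p0}
  B1 = {p1, q1}
  B2 = {p2, p3, q2, q3}
  B3 = {q0}
p0 ∈ B0, q0 ∈ B3 → different blocks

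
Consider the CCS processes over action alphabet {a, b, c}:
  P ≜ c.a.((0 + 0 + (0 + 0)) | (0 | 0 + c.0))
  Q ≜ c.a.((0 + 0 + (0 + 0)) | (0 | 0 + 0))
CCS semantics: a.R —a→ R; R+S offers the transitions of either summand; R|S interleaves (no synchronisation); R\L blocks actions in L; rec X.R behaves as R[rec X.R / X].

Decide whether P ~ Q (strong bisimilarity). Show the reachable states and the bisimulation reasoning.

P's transition system — 4 states:
  u0 = c.a.((0 + 0 + (0 + 0)) | (0 | 0 + c.0)) has moves --c--▸ u1
  u1 = a.((0 + 0 + (0 + 0)) | (0 | 0 + c.0)) has moves --a--▸ u2
  u2 = (0 + 0 + (0 + 0)) | (0 | 0 + c.0) has moves --c--▸ u3
  u3 = (0 + 0 + (0 + 0)) | 0 has moves ·
Q's transition system — 3 states:
  v0 = c.a.((0 + 0 + (0 + 0)) | (0 | 0 + 0)) has moves --c--▸ v1
  v1 = a.((0 + 0 + (0 + 0)) | (0 | 0 + 0)) has moves --a--▸ v2
  v2 = (0 + 0 + (0 + 0)) | (0 | 0 + 0) has moves ·
Bisimilarity quotient blocks:
  B0 = {u0}
  B1 = {u1}
  B2 = {u2}
  B3 = {u3, v2}
  B4 = {v0}
  B5 = {v1}
u0 ∈ B0, v0 ∈ B4 → different blocks

NO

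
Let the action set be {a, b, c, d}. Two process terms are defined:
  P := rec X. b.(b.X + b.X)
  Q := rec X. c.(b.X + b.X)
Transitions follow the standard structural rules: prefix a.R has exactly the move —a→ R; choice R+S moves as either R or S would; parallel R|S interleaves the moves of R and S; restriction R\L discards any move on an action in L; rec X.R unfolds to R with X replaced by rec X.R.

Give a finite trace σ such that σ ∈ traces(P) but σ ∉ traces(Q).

LTS(P): 2 reachable states
  m0 = rec X. b.(b.X + b.X) | -b-> m1
  m1 = b.(rec X. b.(b.X + b.X)) + b.(rec X. b.(b.X + b.X)) | -b-> m0
LTS(Q): 2 reachable states
  n0 = rec X. c.(b.X + b.X) | -c-> n1
  n1 = b.(rec X. c.(b.X + b.X)) + b.(rec X. c.(b.X + b.X)) | -b-> n0
Run σ = ⟨b⟩ on P: start {m0}
  step 1 (b): {m1}
  — P admits the full trace.
Run σ = ⟨b⟩ on Q: start {n0}
  step 1 (b): ∅ (Q stuck)

b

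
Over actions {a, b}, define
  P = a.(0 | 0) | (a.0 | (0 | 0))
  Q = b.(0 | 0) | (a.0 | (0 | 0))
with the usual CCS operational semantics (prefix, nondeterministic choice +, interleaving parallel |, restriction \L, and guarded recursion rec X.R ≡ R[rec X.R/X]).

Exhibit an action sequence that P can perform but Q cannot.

aa

LTS(P): 4 reachable states
  u0 = a.(0 | 0) | (a.0 | (0 | 0)) ⊢ =a=> u1, =a=> u2
  u1 = 0 | 0 | (a.0 | (0 | 0)) ⊢ =a=> u3
  u2 = a.(0 | 0) | (0 | (0 | 0)) ⊢ =a=> u3
  u3 = 0 | 0 | (0 | (0 | 0)) ⊢ (no moves)
LTS(Q): 4 reachable states
  v0 = b.(0 | 0) | (a.0 | (0 | 0)) ⊢ =a=> v1, =b=> v2
  v1 = b.(0 | 0) | (0 | (0 | 0)) ⊢ =b=> v3
  v2 = 0 | 0 | (a.0 | (0 | 0)) ⊢ =a=> v3
  v3 = 0 | 0 | (0 | (0 | 0)) ⊢ (no moves)
Executing aa from P (initial set {u0}):
  step 1 (a): {u1, u2}
  step 2 (a): {u3}
  ✓ P
Executing aa from Q (initial set {v0}):
  step 1 (a): {v1}
  step 2 (a): no successor for Q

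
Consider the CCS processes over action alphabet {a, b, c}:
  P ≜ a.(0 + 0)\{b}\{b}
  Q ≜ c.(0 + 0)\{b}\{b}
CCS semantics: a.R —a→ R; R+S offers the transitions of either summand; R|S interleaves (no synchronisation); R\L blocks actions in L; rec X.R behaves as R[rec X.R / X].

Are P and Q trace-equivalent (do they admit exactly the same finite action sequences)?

P's transition system — 2 states:
  s0 = a.(0 + 0)\{b}\{b} | =a=> s1
  s1 = (0 + 0)\{b}\{b} | (no moves)
Q's transition system — 2 states:
  t0 = c.(0 + 0)\{b}\{b} | =c=> t1
  t1 = (0 + 0)\{b}\{b} | (no moves)
Executing a from P (initial set {s0}):
  after a @ step 1: {s1}
  P completes σ.
Executing a from Q (initial set {t0}):
  after a @ step 1: ∅ (Q stuck)

traces(P) ≠ traces(Q) — witness ⟨a⟩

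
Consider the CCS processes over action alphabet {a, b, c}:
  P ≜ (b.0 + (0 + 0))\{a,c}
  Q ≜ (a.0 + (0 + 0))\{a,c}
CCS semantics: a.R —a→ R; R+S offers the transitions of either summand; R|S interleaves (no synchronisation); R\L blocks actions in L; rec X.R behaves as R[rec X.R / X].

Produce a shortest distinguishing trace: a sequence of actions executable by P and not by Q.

b

Reachable graph of P (2 states):
  p0 = (b.0 + (0 + 0))\{a,c} has moves —b→ p1
  p1 = 0\{a,c} has moves stopped
Reachable graph of Q (1 states):
  q0 = (a.0 + (0 + 0))\{a,c} has moves stopped
Trace ⟨b⟩ through P, begin at {p0}:
  [1] b ⇒ {p1}
  P completes σ.
Trace ⟨b⟩ through Q, begin at {q0}:
  [1] b ⇒ no successor for Q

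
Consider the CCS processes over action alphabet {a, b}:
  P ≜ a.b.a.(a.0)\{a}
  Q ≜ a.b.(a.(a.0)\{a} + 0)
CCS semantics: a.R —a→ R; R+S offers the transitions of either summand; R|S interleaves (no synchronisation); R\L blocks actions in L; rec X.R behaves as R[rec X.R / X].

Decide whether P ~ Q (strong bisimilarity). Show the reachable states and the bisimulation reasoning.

bisimilar

P's transition system — 4 states:
  s0 = a.b.a.(a.0)\{a} :: -a-> s1
  s1 = b.a.(a.0)\{a} :: -b-> s2
  s2 = a.(a.0)\{a} :: -a-> s3
  s3 = (a.0)\{a} :: deadlocked
Q's transition system — 4 states:
  t0 = a.b.(a.(a.0)\{a} + 0) :: -a-> t1
  t1 = b.(a.(a.0)\{a} + 0) :: -b-> t2
  t2 = a.(a.0)\{a} + 0 :: -a-> t3
  t3 = (a.0)\{a} :: deadlocked
Bisimilarity quotient blocks:
  B0 = {s0, t0}
  B1 = {s1, t1}
  B2 = {s2, t2}
  B3 = {s3, t3}
s0 ∈ B0, t0 ∈ B0 → same block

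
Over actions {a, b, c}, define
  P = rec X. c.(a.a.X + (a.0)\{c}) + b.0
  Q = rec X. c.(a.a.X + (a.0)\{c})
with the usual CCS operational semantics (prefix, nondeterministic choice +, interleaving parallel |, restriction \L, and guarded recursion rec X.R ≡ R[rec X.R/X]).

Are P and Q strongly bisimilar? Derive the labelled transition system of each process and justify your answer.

Reachable graph of P (5 states):
  m0 = rec X. c.(a.a.X + (a.0)\{c}) + b.0 has moves ··b··> m1, ··c··> m2
  m1 = 0 has moves ·
  m2 = a.a.(rec X. c.(a.a.X + (a.0)\{c}) + b.0) + (a.0)\{c} has moves ··a··> m3, ··a··> m4
  m3 = 0\{c} has moves ·
  m4 = a.(rec X. c.(a.a.X + (a.0)\{c}) + b.0) has moves ··a··> m0
Reachable graph of Q (4 states):
  n0 = rec X. c.(a.a.X + (a.0)\{c}) has moves ··c··> n1
  n1 = a.a.(rec X. c.(a.a.X + (a.0)\{c})) + (a.0)\{c} has moves ··a··> n2, ··a··> n3
  n2 = 0\{c} has moves ·
  n3 = a.(rec X. c.(a.a.X + (a.0)\{c})) has moves ··a··> n0
Partition-refinement fixed point:
  B0 = {m0}
  B1 = {m2}
  B2 = {m4}
  B3 = {m1, m3, n2}
  B4 = {n0}
  B5 = {n1}
  B6 = {n3}
m0 ∈ B0, n0 ∈ B4 → different blocks

NO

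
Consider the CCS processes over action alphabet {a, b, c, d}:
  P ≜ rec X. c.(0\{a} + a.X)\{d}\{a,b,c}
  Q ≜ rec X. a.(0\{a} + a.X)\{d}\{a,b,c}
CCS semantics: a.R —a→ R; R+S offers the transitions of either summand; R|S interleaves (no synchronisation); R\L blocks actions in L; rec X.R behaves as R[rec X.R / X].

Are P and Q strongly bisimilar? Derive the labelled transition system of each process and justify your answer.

LTS(P): 2 reachable states
  m0 = rec X. c.(0\{a} + a.X)\{d}\{a,b,c} | -c-> m1
  m1 = (0\{a} + a.(rec X. c.(0\{a} + a.X)\{d}\{a,b,c}))\{d}\{a,b,c} | deadlocked
LTS(Q): 2 reachable states
  n0 = rec X. a.(0\{a} + a.X)\{d}\{a,b,c} | -a-> n1
  n1 = (0\{a} + a.(rec X. a.(0\{a} + a.X)\{d}\{a,b,c}))\{d}\{a,b,c} | deadlocked
Partition-refinement fixed point:
  B0 = {m0}
  B1 = {m1, n1}
  B2 = {n0}
m0 ∈ B0, n0 ∈ B2 → different blocks

NO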